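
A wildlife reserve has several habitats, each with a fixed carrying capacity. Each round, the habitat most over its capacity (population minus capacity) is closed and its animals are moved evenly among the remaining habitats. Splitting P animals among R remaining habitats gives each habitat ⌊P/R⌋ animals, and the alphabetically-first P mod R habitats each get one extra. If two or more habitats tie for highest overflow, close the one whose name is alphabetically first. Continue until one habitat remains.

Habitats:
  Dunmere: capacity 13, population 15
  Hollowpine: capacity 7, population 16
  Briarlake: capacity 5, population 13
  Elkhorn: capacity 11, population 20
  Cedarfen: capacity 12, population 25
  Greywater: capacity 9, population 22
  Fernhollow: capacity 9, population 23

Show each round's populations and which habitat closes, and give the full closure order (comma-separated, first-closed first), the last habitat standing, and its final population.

Closure order: Fernhollow, Cedarfen, Greywater, Elkhorn, Briarlake, Hollowpine
Last habitat: Dunmere with 134 animals

Round 1: Briarlake=13 Cedarfen=25 Dunmere=15 Elkhorn=20 Fernhollow=23 Greywater=22 Hollowpine=16 → close Fernhollow (overflow 14)
  23÷6 = 3 each, +1 to first 5
Round 2: Briarlake=17 Cedarfen=29 Dunmere=19 Elkhorn=24 Greywater=26 Hollowpine=19 → close Cedarfen (overflow 17)
  29÷5 = 5 each, +1 to first 4
Round 3: Briarlake=23 Dunmere=25 Elkhorn=30 Greywater=32 Hollowpine=24 → close Greywater (overflow 23)
  32÷4 = 8 each, +1 to first 0
Round 4: Briarlake=31 Dunmere=33 Elkhorn=38 Hollowpine=32 → close Elkhorn (overflow 27)
  38÷3 = 12 each, +1 to first 2
Round 5: Briarlake=44 Dunmere=46 Hollowpine=44 → close Briarlake (overflow 39)
  44÷2 = 22 each, +1 to first 0
Round 6: Dunmere=68 Hollowpine=66 → close Hollowpine (overflow 59)
  66÷1 = 66 each, +1 to first 0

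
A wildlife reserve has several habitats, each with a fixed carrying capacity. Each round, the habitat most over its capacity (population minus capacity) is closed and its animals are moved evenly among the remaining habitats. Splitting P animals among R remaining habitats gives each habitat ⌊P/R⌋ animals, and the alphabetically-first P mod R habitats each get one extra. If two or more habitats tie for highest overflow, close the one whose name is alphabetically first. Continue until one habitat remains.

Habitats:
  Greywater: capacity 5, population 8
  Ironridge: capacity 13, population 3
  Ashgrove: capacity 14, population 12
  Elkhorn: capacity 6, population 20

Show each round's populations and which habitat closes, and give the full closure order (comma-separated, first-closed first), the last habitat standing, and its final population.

Round 1: Ashgrove=12 Elkhorn=20 Greywater=8 Ironridge=3 → close Elkhorn (overflow 14)
  20÷3 = 6 each, +1 to first 2
Round 2: Ashgrove=19 Greywater=15 Ironridge=9 → close Greywater (overflow 10)
  15÷2 = 7 each, +1 to first 1
Round 3: Ashgrove=27 Ironridge=16 → close Ashgrove (overflow 13)
  27÷1 = 27 each, +1 to first 0

Closure order: Elkhorn, Greywater, Ashgrove
Last habitat: Ironridge with 43 animals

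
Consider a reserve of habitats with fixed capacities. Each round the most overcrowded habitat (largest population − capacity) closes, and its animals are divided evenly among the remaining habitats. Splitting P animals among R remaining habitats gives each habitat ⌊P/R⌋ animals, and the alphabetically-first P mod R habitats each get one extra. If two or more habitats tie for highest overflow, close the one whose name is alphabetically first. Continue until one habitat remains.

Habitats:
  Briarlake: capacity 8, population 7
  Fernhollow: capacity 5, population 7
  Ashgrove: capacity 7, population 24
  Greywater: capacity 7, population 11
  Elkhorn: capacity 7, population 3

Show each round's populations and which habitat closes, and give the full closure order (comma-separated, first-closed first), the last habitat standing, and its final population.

Closure order: Ashgrove, Greywater, Fernhollow, Briarlake
Last habitat: Elkhorn with 52 animals

Round 1: Ashgrove=24 Briarlake=7 Elkhorn=3 Fernhollow=7 Greywater=11 → close Ashgrove (overflow 17)
  24÷4 = 6 each, +1 to first 0
Round 2: Briarlake=13 Elkhorn=9 Fernhollow=13 Greywater=17 → close Greywater (overflow 10)
  17÷3 = 5 each, +1 to first 2
Round 3: Briarlake=19 Elkhorn=15 Fernhollow=18 → close Fernhollow (overflow 13)
  18÷2 = 9 each, +1 to first 0
Round 4: Briarlake=28 Elkhorn=24 → close Briarlake (overflow 20)
  28÷1 = 28 each, +1 to first 0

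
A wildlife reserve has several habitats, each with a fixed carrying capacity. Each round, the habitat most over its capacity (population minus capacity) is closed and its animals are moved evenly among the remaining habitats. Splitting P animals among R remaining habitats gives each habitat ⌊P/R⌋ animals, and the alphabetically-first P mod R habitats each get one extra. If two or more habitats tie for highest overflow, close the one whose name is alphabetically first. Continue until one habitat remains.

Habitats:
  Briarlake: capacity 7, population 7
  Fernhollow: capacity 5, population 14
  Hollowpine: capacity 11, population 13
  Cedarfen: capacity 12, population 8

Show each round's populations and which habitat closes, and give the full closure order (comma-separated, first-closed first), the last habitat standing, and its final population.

Closure order: Fernhollow, Hollowpine, Briarlake
Last habitat: Cedarfen with 42 animals

Round 1: Briarlake=7 Cedarfen=8 Fernhollow=14 Hollowpine=13 → close Fernhollow (overflow 9)
  14÷3 = 4 each, +1 to first 2
Round 2: Briarlake=12 Cedarfen=13 Hollowpine=17 → close Hollowpine (overflow 6)
  17÷2 = 8 each, +1 to first 1
Round 3: Briarlake=21 Cedarfen=21 → close Briarlake (overflow 14)
  21÷1 = 21 each, +1 to first 0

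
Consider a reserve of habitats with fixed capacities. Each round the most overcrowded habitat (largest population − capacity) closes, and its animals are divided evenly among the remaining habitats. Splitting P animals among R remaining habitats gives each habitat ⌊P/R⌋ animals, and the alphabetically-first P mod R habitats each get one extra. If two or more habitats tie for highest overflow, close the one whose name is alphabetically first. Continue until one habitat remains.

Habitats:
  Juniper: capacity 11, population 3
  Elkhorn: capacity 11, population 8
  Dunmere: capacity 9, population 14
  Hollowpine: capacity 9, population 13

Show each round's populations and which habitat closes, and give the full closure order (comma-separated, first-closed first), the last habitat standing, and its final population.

Round 1: Dunmere=14 Elkhorn=8 Hollowpine=13 Juniper=3 → close Dunmere (overflow 5)
  14÷3 = 4 each, +1 to first 2
Round 2: Elkhorn=13 Hollowpine=18 Juniper=7 → close Hollowpine (overflow 9)
  18÷2 = 9 each, +1 to first 0
Round 3: Elkhorn=22 Juniper=16 → close Elkhorn (overflow 11)
  22÷1 = 22 each, +1 to first 0

Closure order: Dunmere, Hollowpine, Elkhorn
Last habitat: Juniper with 38 animals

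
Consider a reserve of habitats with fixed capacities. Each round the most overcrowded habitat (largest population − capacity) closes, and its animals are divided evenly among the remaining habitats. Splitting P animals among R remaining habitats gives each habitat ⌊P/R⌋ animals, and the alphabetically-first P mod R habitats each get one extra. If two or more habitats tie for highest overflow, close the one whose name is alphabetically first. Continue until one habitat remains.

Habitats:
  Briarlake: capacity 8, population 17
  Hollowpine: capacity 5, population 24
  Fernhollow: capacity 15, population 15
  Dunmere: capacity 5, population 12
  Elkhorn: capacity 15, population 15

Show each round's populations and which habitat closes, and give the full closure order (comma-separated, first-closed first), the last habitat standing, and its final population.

Closure order: Hollowpine, Briarlake, Dunmere, Elkhorn
Last habitat: Fernhollow with 83 animals

Round 1: Briarlake=17 Dunmere=12 Elkhorn=15 Fernhollow=15 Hollowpine=24 → close Hollowpine (overflow 19)
  24÷4 = 6 each, +1 to first 0
Round 2: Briarlake=23 Dunmere=18 Elkhorn=21 Fernhollow=21 → close Briarlake (overflow 15)
  23÷3 = 7 each, +1 to first 2
Round 3: Dunmere=26 Elkhorn=29 Fernhollow=28 → close Dunmere (overflow 21)
  26÷2 = 13 each, +1 to first 0
Round 4: Elkhorn=42 Fernhollow=41 → close Elkhorn (overflow 27)
  42÷1 = 42 each, +1 to first 0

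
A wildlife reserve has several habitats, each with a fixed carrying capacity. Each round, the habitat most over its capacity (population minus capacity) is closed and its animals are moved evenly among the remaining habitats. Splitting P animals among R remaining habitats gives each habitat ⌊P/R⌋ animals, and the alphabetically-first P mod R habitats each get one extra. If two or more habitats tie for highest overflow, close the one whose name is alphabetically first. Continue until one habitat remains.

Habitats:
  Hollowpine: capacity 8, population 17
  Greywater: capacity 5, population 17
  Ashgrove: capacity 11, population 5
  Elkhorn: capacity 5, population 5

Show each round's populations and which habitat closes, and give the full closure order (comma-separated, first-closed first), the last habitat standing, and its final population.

Round 1: Ashgrove=5 Elkhorn=5 Greywater=17 Hollowpine=17 → close Greywater (overflow 12)
  17÷3 = 5 each, +1 to first 2
Round 2: Ashgrove=11 Elkhorn=11 Hollowpine=22 → close Hollowpine (overflow 14)
  22÷2 = 11 each, +1 to first 0
Round 3: Ashgrove=22 Elkhorn=22 → close Elkhorn (overflow 17)
  22÷1 = 22 each, +1 to first 0

Closure order: Greywater, Hollowpine, Elkhorn
Last habitat: Ashgrove with 44 animals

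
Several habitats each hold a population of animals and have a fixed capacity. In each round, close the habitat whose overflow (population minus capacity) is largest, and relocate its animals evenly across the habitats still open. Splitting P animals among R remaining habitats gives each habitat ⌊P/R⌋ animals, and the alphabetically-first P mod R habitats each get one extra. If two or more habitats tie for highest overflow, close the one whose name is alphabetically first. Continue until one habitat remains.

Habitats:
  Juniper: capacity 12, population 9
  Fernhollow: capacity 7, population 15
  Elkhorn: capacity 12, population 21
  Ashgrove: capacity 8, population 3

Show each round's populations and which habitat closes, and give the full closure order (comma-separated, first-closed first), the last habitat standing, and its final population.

Round 1: Ashgrove=3 Elkhorn=21 Fernhollow=15 Juniper=9 → close Elkhorn (overflow 9)
  21÷3 = 7 each, +1 to first 0
Round 2: Ashgrove=10 Fernhollow=22 Juniper=16 → close Fernhollow (overflow 15)
  22÷2 = 11 each, +1 to first 0
Round 3: Ashgrove=21 Juniper=27 → close Juniper (overflow 15)
  27÷1 = 27 each, +1 to first 0

Closure order: Elkhorn, Fernhollow, Juniper
Last habitat: Ashgrove with 48 animals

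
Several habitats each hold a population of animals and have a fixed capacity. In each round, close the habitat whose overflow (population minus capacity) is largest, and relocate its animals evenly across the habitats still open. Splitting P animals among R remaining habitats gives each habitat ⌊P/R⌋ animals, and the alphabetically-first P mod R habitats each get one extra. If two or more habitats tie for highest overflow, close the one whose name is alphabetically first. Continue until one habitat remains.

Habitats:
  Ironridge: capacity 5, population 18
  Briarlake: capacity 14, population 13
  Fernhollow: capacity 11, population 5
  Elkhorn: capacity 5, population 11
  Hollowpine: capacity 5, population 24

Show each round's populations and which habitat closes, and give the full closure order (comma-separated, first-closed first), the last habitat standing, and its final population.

Round 1: Briarlake=13 Elkhorn=11 Fernhollow=5 Hollowpine=24 Ironridge=18 → close Hollowpine (overflow 19)
  24÷4 = 6 each, +1 to first 0
Round 2: Briarlake=19 Elkhorn=17 Fernhollow=11 Ironridge=24 → close Ironridge (overflow 19)
  24÷3 = 8 each, +1 to first 0
Round 3: Briarlake=27 Elkhorn=25 Fernhollow=19 → close Elkhorn (overflow 20)
  25÷2 = 12 each, +1 to first 1
Round 4: Briarlake=40 Fernhollow=31 → close Briarlake (overflow 26)
  40÷1 = 40 each, +1 to first 0

Closure order: Hollowpine, Ironridge, Elkhorn, Briarlake
Last habitat: Fernhollow with 71 animals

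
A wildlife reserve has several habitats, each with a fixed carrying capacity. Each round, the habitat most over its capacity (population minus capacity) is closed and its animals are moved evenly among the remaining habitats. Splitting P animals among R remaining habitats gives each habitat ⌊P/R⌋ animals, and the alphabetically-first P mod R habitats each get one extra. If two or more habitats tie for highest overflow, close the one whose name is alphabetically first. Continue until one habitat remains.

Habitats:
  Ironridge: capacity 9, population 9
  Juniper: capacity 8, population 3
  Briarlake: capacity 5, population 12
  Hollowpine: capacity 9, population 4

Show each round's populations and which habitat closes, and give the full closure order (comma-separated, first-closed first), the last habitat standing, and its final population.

Closure order: Briarlake, Ironridge, Hollowpine
Last habitat: Juniper with 28 animals

Round 1: Briarlake=12 Hollowpine=4 Ironridge=9 Juniper=3 → close Briarlake (overflow 7)
  12÷3 = 4 each, +1 to first 0
Round 2: Hollowpine=8 Ironridge=13 Juniper=7 → close Ironridge (overflow 4)
  13÷2 = 6 each, +1 to first 1
Round 3: Hollowpine=15 Juniper=13 → close Hollowpine (overflow 6)
  15÷1 = 15 each, +1 to first 0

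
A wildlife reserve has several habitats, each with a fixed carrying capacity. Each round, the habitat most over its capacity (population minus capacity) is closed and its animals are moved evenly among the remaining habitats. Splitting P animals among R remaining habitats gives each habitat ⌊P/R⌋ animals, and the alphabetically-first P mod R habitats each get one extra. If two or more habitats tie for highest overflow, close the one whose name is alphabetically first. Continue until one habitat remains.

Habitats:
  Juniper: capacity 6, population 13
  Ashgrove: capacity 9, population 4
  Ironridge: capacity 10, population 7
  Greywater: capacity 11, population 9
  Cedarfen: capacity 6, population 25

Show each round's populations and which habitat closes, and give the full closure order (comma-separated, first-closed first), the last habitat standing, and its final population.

Closure order: Cedarfen, Juniper, Greywater, Ashgrove
Last habitat: Ironridge with 58 animals

Round 1: Ashgrove=4 Cedarfen=25 Greywater=9 Ironridge=7 Juniper=13 → close Cedarfen (overflow 19)
  25÷4 = 6 each, +1 to first 1
Round 2: Ashgrove=11 Greywater=15 Ironridge=13 Juniper=19 → close Juniper (overflow 13)
  19÷3 = 6 each, +1 to first 1
Round 3: Ashgrove=18 Greywater=21 Ironridge=19 → close Greywater (overflow 10)
  21÷2 = 10 each, +1 to first 1
Round 4: Ashgrove=29 Ironridge=29 → close Ashgrove (overflow 20)
  29÷1 = 29 each, +1 to first 0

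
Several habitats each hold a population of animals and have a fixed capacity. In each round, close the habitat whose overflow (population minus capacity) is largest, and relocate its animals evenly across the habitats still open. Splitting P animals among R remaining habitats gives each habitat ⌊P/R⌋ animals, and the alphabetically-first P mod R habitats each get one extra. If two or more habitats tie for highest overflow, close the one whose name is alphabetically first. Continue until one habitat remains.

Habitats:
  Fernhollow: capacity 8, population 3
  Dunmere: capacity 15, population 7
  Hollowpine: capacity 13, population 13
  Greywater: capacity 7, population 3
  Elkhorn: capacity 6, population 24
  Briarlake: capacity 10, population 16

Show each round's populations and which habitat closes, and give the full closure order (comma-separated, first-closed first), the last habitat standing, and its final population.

Closure order: Elkhorn, Briarlake, Hollowpine, Greywater, Fernhollow
Last habitat: Dunmere with 66 animals

Round 1: Briarlake=16 Dunmere=7 Elkhorn=24 Fernhollow=3 Greywater=3 Hollowpine=13 → close Elkhorn (overflow 18)
  24÷5 = 4 each, +1 to first 4
Round 2: Briarlake=21 Dunmere=12 Fernhollow=8 Greywater=8 Hollowpine=17 → close Briarlake (overflow 11)
  21÷4 = 5 each, +1 to first 1
Round 3: Dunmere=18 Fernhollow=13 Greywater=13 Hollowpine=22 → close Hollowpine (overflow 9)
  22÷3 = 7 each, +1 to first 1
Round 4: Dunmere=26 Fernhollow=20 Greywater=20 → close Greywater (overflow 13)
  20÷2 = 10 each, +1 to first 0
Round 5: Dunmere=36 Fernhollow=30 → close Fernhollow (overflow 22)
  30÷1 = 30 each, +1 to first 0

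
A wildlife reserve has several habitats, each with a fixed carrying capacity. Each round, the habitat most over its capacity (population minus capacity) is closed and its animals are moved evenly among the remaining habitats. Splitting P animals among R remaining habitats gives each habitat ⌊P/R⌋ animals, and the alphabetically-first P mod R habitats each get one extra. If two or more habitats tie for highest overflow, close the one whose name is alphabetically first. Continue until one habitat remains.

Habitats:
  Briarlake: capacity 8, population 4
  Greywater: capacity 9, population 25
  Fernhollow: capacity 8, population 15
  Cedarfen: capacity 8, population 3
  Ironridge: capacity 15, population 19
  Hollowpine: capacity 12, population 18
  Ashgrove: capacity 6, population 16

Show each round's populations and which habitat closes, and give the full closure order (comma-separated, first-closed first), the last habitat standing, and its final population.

Round 1: Ashgrove=16 Briarlake=4 Cedarfen=3 Fernhollow=15 Greywater=25 Hollowpine=18 Ironridge=19 → close Greywater (overflow 16)
  25÷6 = 4 each, +1 to first 1
Round 2: Ashgrove=21 Briarlake=8 Cedarfen=7 Fernhollow=19 Hollowpine=22 Ironridge=23 → close Ashgrove (overflow 15)
  21÷5 = 4 each, +1 to first 1
Round 3: Briarlake=13 Cedarfen=11 Fernhollow=23 Hollowpine=26 Ironridge=27 → close Fernhollow (overflow 15)
  23÷4 = 5 each, +1 to first 3
Round 4: Briarlake=19 Cedarfen=17 Hollowpine=32 Ironridge=32 → close Hollowpine (overflow 20)
  32÷3 = 10 each, +1 to first 2
Round 5: Briarlake=30 Cedarfen=28 Ironridge=42 → close Ironridge (overflow 27)
  42÷2 = 21 each, +1 to first 0
Round 6: Briarlake=51 Cedarfen=49 → close Briarlake (overflow 43)
  51÷1 = 51 each, +1 to first 0

Closure order: Greywater, Ashgrove, Fernhollow, Hollowpine, Ironridge, Briarlake
Last habitat: Cedarfen with 100 animals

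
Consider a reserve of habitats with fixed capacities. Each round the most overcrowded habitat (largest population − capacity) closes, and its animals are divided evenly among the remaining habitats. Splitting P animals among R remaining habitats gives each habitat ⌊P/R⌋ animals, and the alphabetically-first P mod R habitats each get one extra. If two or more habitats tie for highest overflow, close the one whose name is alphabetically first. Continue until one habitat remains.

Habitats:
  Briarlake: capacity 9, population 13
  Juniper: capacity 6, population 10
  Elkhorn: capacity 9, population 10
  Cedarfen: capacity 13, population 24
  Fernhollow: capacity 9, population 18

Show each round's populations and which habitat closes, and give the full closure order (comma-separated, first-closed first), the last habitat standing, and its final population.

Round 1: Briarlake=13 Cedarfen=24 Elkhorn=10 Fernhollow=18 Juniper=10 → close Cedarfen (overflow 11)
  24÷4 = 6 each, +1 to first 0
Round 2: Briarlake=19 Elkhorn=16 Fernhollow=24 Juniper=16 → close Fernhollow (overflow 15)
  24÷3 = 8 each, +1 to first 0
Round 3: Briarlake=27 Elkhorn=24 Juniper=24 → close Briarlake (overflow 18)
  27÷2 = 13 each, +1 to first 1
Round 4: Elkhorn=38 Juniper=37 → close Juniper (overflow 31)
  37÷1 = 37 each, +1 to first 0

Closure order: Cedarfen, Fernhollow, Briarlake, Juniper
Last habitat: Elkhorn with 75 animals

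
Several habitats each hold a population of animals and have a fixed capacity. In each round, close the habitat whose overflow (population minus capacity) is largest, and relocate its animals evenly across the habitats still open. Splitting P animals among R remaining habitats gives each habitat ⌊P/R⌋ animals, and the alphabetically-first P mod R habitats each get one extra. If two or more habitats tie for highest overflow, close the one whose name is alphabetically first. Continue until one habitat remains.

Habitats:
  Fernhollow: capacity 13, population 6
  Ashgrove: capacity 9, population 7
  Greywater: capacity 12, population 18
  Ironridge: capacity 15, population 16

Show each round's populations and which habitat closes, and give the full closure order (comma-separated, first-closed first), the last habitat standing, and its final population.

Round 1: Ashgrove=7 Fernhollow=6 Greywater=18 Ironridge=16 → close Greywater (overflow 6)
  18÷3 = 6 each, +1 to first 0
Round 2: Ashgrove=13 Fernhollow=12 Ironridge=22 → close Ironridge (overflow 7)
  22÷2 = 11 each, +1 to first 0
Round 3: Ashgrove=24 Fernhollow=23 → close Ashgrove (overflow 15)
  24÷1 = 24 each, +1 to first 0

Closure order: Greywater, Ironridge, Ashgrove
Last habitat: Fernhollow with 47 animals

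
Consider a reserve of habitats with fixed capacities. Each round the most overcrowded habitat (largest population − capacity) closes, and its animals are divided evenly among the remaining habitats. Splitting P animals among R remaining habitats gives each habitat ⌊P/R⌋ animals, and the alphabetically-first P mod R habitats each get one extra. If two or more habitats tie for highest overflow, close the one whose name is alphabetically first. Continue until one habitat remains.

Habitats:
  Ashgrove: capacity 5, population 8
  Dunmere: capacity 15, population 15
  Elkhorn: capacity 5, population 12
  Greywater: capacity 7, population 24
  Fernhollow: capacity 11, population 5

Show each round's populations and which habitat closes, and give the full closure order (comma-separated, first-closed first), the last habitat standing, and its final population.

Closure order: Greywater, Elkhorn, Ashgrove, Dunmere
Last habitat: Fernhollow with 64 animals

Round 1: Ashgrove=8 Dunmere=15 Elkhorn=12 Fernhollow=5 Greywater=24 → close Greywater (overflow 17)
  24÷4 = 6 each, +1 to first 0
Round 2: Ashgrove=14 Dunmere=21 Elkhorn=18 Fernhollow=11 → close Elkhorn (overflow 13)
  18÷3 = 6 each, +1 to first 0
Round 3: Ashgrove=20 Dunmere=27 Fernhollow=17 → close Ashgrove (overflow 15)
  20÷2 = 10 each, +1 to first 0
Round 4: Dunmere=37 Fernhollow=27 → close Dunmere (overflow 22)
  37÷1 = 37 each, +1 to first 0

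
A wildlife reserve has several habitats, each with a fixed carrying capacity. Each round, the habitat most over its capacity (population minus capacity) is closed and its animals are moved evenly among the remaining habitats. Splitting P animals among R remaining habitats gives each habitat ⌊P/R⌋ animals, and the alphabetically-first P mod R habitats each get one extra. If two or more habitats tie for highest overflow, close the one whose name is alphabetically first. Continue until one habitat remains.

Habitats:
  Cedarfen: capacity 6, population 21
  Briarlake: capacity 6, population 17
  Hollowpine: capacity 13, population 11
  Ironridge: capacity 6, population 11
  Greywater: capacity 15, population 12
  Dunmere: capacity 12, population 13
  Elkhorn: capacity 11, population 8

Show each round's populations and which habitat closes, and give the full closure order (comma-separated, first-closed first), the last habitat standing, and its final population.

Round 1: Briarlake=17 Cedarfen=21 Dunmere=13 Elkhorn=8 Greywater=12 Hollowpine=11 Ironridge=11 → close Cedarfen (overflow 15)
  21÷6 = 3 each, +1 to first 3
Round 2: Briarlake=21 Dunmere=17 Elkhorn=12 Greywater=15 Hollowpine=14 Ironridge=14 → close Briarlake (overflow 15)
  21÷5 = 4 each, +1 to first 1
Round 3: Dunmere=22 Elkhorn=16 Greywater=19 Hollowpine=18 Ironridge=18 → close Ironridge (overflow 12)
  18÷4 = 4 each, +1 to first 2
Round 4: Dunmere=27 Elkhorn=21 Greywater=23 Hollowpine=22 → close Dunmere (overflow 15)
  27÷3 = 9 each, +1 to first 0
Round 5: Elkhorn=30 Greywater=32 Hollowpine=31 → close Elkhorn (overflow 19)
  30÷2 = 15 each, +1 to first 0
Round 6: Greywater=47 Hollowpine=46 → close Hollowpine (overflow 33)
  46÷1 = 46 each, +1 to first 0

Closure order: Cedarfen, Briarlake, Ironridge, Dunmere, Elkhorn, Hollowpine
Last habitat: Greywater with 93 animals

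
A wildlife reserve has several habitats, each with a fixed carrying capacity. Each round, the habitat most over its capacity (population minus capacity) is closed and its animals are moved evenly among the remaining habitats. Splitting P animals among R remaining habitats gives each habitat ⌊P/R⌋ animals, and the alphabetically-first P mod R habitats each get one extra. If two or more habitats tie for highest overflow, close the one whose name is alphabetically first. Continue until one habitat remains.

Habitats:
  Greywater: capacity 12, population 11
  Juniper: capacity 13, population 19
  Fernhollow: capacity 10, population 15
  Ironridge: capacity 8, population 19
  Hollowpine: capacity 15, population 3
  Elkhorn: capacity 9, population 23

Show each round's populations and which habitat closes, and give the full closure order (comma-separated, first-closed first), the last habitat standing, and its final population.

Round 1: Elkhorn=23 Fernhollow=15 Greywater=11 Hollowpine=3 Ironridge=19 Juniper=19 → close Elkhorn (overflow 14)
  23÷5 = 4 each, +1 to first 3
Round 2: Fernhollow=20 Greywater=16 Hollowpine=8 Ironridge=23 Juniper=23 → close Ironridge (overflow 15)
  23÷4 = 5 each, +1 to first 3
Round 3: Fernhollow=26 Greywater=22 Hollowpine=14 Juniper=28 → close Fernhollow (overflow 16)
  26÷3 = 8 each, +1 to first 2
Round 4: Greywater=31 Hollowpine=23 Juniper=36 → close Juniper (overflow 23)
  36÷2 = 18 each, +1 to first 0
Round 5: Greywater=49 Hollowpine=41 → close Greywater (overflow 37)
  49÷1 = 49 each, +1 to first 0

Closure order: Elkhorn, Ironridge, Fernhollow, Juniper, Greywater
Last habitat: Hollowpine with 90 animals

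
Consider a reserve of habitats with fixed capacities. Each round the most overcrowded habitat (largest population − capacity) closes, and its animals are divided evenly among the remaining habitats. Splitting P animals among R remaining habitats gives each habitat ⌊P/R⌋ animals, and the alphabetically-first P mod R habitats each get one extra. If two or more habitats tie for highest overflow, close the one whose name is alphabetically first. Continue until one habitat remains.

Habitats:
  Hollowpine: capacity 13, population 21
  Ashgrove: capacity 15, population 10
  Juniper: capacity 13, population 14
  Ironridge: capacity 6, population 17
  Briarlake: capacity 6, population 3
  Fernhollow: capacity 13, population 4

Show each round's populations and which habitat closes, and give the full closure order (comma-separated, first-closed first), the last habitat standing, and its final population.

Round 1: Ashgrove=10 Briarlake=3 Fernhollow=4 Hollowpine=21 Ironridge=17 Juniper=14 → close Ironridge (overflow 11)
  17÷5 = 3 each, +1 to first 2
Round 2: Ashgrove=14 Briarlake=7 Fernhollow=7 Hollowpine=24 Juniper=17 → close Hollowpine (overflow 11)
  24÷4 = 6 each, +1 to first 0
Round 3: Ashgrove=20 Briarlake=13 Fernhollow=13 Juniper=23 → close Juniper (overflow 10)
  23÷3 = 7 each, +1 to first 2
Round 4: Ashgrove=28 Briarlake=21 Fernhollow=20 → close Briarlake (overflow 15)
  21÷2 = 10 each, +1 to first 1
Round 5: Ashgrove=39 Fernhollow=30 → close Ashgrove (overflow 24)
  39÷1 = 39 each, +1 to first 0

Closure order: Ironridge, Hollowpine, Juniper, Briarlake, Ashgrove
Last habitat: Fernhollow with 69 animals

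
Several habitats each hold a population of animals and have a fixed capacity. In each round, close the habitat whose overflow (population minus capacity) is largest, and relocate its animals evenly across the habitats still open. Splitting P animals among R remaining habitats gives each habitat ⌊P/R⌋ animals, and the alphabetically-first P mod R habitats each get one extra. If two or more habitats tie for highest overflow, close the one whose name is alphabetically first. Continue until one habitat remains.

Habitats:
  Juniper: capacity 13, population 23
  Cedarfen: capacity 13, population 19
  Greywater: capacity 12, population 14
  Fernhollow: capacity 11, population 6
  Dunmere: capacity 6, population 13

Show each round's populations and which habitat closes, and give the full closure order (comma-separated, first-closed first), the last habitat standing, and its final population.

Closure order: Juniper, Dunmere, Cedarfen, Greywater
Last habitat: Fernhollow with 75 animals

Round 1: Cedarfen=19 Dunmere=13 Fernhollow=6 Greywater=14 Juniper=23 → close Juniper (overflow 10)
  23÷4 = 5 each, +1 to first 3
Round 2: Cedarfen=25 Dunmere=19 Fernhollow=12 Greywater=19 → close Dunmere (overflow 13)
  19÷3 = 6 each, +1 to first 1
Round 3: Cedarfen=32 Fernhollow=18 Greywater=25 → close Cedarfen (overflow 19)
  32÷2 = 16 each, +1 to first 0
Round 4: Fernhollow=34 Greywater=41 → close Greywater (overflow 29)
  41÷1 = 41 each, +1 to first 0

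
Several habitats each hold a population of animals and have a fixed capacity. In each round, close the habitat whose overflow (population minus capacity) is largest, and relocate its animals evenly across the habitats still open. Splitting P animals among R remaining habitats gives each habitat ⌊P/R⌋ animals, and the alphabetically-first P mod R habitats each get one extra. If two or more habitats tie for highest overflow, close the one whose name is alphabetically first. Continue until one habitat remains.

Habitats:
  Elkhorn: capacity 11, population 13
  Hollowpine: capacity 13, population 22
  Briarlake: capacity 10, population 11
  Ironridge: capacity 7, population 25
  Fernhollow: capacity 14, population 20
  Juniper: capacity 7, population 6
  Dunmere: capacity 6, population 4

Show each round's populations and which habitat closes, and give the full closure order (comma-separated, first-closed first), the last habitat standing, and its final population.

Round 1: Briarlake=11 Dunmere=4 Elkhorn=13 Fernhollow=20 Hollowpine=22 Ironridge=25 Juniper=6 → close Ironridge (overflow 18)
  25÷6 = 4 each, +1 to first 1
Round 2: Briarlake=16 Dunmere=8 Elkhorn=17 Fernhollow=24 Hollowpine=26 Juniper=10 → close Hollowpine (overflow 13)
  26÷5 = 5 each, +1 to first 1
Round 3: Briarlake=22 Dunmere=13 Elkhorn=22 Fernhollow=29 Juniper=15 → close Fernhollow (overflow 15)
  29÷4 = 7 each, +1 to first 1
Round 4: Briarlake=30 Dunmere=20 Elkhorn=29 Juniper=22 → close Briarlake (overflow 20)
  30÷3 = 10 each, +1 to first 0
Round 5: Dunmere=30 Elkhorn=39 Juniper=32 → close Elkhorn (overflow 28)
  39÷2 = 19 each, +1 to first 1
Round 6: Dunmere=50 Juniper=51 → close Dunmere (overflow 44)
  50÷1 = 50 each, +1 to first 0

Closure order: Ironridge, Hollowpine, Fernhollow, Briarlake, Elkhorn, Dunmere
Last habitat: Juniper with 101 animals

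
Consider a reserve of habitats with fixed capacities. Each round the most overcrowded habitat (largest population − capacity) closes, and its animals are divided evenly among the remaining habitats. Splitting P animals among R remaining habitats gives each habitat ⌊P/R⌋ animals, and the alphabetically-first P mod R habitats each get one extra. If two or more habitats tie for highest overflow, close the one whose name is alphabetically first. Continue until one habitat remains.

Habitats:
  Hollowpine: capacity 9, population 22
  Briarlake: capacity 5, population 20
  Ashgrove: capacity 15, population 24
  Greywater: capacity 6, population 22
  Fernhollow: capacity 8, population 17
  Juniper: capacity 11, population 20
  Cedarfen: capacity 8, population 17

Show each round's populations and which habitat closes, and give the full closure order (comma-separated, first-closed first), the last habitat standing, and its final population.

Closure order: Greywater, Briarlake, Hollowpine, Ashgrove, Cedarfen, Fernhollow
Last habitat: Juniper with 142 animals

Round 1: Ashgrove=24 Briarlake=20 Cedarfen=17 Fernhollow=17 Greywater=22 Hollowpine=22 Juniper=20 → close Greywater (overflow 16)
  22÷6 = 3 each, +1 to first 4
Round 2: Ashgrove=28 Briarlake=24 Cedarfen=21 Fernhollow=21 Hollowpine=25 Juniper=23 → close Briarlake (overflow 19)
  24÷5 = 4 each, +1 to first 4
Round 3: Ashgrove=33 Cedarfen=26 Fernhollow=26 Hollowpine=30 Juniper=27 → close Hollowpine (overflow 21)
  30÷4 = 7 each, +1 to first 2
Round 4: Ashgrove=41 Cedarfen=34 Fernhollow=33 Juniper=34 → close Ashgrove (overflow 26)
  41÷3 = 13 each, +1 to first 2
Round 5: Cedarfen=48 Fernhollow=47 Juniper=47 → close Cedarfen (overflow 40)
  48÷2 = 24 each, +1 to first 0
Round 6: Fernhollow=71 Juniper=71 → close Fernhollow (overflow 63)
  71÷1 = 71 each, +1 to first 0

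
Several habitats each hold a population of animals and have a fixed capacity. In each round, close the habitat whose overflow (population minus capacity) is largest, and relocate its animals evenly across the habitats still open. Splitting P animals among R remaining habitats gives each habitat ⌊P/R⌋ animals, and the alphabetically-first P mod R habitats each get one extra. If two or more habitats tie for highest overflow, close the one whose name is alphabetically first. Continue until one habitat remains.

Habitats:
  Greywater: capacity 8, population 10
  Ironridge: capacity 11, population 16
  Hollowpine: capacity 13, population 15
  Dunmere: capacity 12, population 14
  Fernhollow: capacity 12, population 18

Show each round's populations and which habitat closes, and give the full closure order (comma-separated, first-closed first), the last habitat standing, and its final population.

Round 1: Dunmere=14 Fernhollow=18 Greywater=10 Hollowpine=15 Ironridge=16 → close Fernhollow (overflow 6)
  18÷4 = 4 each, +1 to first 2
Round 2: Dunmere=19 Greywater=15 Hollowpine=19 Ironridge=20 → close Ironridge (overflow 9)
  20÷3 = 6 each, +1 to first 2
Round 3: Dunmere=26 Greywater=22 Hollowpine=25 → close Dunmere (overflow 14)
  26÷2 = 13 each, +1 to first 0
Round 4: Greywater=35 Hollowpine=38 → close Greywater (overflow 27)
  35÷1 = 35 each, +1 to first 0

Closure order: Fernhollow, Ironridge, Dunmere, Greywater
Last habitat: Hollowpine with 73 animals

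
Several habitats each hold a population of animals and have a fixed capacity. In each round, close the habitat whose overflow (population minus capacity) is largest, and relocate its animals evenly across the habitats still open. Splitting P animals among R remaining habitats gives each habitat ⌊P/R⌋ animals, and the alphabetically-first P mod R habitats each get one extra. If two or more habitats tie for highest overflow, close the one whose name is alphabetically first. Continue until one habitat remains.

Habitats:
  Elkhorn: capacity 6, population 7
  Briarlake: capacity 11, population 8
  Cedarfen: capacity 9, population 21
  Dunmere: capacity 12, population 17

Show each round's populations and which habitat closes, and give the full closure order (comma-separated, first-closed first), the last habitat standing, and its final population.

Closure order: Cedarfen, Dunmere, Elkhorn
Last habitat: Briarlake with 53 animals

Round 1: Briarlake=8 Cedarfen=21 Dunmere=17 Elkhorn=7 → close Cedarfen (overflow 12)
  21÷3 = 7 each, +1 to first 0
Round 2: Briarlake=15 Dunmere=24 Elkhorn=14 → close Dunmere (overflow 12)
  24÷2 = 12 each, +1 to first 0
Round 3: Briarlake=27 Elkhorn=26 → close Elkhorn (overflow 20)
  26÷1 = 26 each, +1 to first 0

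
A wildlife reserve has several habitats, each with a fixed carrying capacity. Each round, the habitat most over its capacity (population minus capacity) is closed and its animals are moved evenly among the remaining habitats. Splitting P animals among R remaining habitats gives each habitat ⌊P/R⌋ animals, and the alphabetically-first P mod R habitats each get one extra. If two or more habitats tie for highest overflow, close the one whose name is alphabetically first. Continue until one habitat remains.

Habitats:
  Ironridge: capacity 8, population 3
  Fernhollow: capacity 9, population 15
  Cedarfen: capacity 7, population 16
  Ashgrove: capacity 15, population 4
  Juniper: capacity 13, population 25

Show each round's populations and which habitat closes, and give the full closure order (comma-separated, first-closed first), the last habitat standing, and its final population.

Round 1: Ashgrove=4 Cedarfen=16 Fernhollow=15 Ironridge=3 Juniper=25 → close Juniper (overflow 12)
  25÷4 = 6 each, +1 to first 1
Round 2: Ashgrove=11 Cedarfen=22 Fernhollow=21 Ironridge=9 → close Cedarfen (overflow 15)
  22÷3 = 7 each, +1 to first 1
Round 3: Ashgrove=19 Fernhollow=28 Ironridge=16 → close Fernhollow (overflow 19)
  28÷2 = 14 each, +1 to first 0
Round 4: Ashgrove=33 Ironridge=30 → close Ironridge (overflow 22)
  30÷1 = 30 each, +1 to first 0

Closure order: Juniper, Cedarfen, Fernhollow, Ironridge
Last habitat: Ashgrove with 63 animals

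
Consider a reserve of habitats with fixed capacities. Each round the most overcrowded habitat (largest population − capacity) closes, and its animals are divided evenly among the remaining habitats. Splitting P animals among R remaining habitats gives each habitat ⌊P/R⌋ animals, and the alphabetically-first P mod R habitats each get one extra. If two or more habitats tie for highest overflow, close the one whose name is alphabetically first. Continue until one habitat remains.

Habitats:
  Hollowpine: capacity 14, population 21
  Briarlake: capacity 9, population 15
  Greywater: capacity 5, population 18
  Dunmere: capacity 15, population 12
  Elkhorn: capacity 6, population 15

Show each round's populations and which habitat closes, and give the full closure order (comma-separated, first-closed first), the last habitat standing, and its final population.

Round 1: Briarlake=15 Dunmere=12 Elkhorn=15 Greywater=18 Hollowpine=21 → close Greywater (overflow 13)
  18÷4 = 4 each, +1 to first 2
Round 2: Briarlake=20 Dunmere=17 Elkhorn=19 Hollowpine=25 → close Elkhorn (overflow 13)
  19÷3 = 6 each, +1 to first 1
Round 3: Briarlake=27 Dunmere=23 Hollowpine=31 → close Briarlake (overflow 18)
  27÷2 = 13 each, +1 to first 1
Round 4: Dunmere=37 Hollowpine=44 → close Hollowpine (overflow 30)
  44÷1 = 44 each, +1 to first 0

Closure order: Greywater, Elkhorn, Briarlake, Hollowpine
Last habitat: Dunmere with 81 animals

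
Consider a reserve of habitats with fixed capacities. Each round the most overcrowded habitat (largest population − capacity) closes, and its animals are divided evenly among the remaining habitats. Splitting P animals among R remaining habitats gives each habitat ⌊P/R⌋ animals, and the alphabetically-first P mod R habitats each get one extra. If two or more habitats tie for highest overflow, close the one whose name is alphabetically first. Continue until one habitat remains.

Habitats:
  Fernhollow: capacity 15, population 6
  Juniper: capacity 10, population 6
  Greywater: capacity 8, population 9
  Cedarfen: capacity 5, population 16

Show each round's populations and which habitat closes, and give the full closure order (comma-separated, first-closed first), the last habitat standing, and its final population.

Closure order: Cedarfen, Greywater, Juniper
Last habitat: Fernhollow with 37 animals

Round 1: Cedarfen=16 Fernhollow=6 Greywater=9 Juniper=6 → close Cedarfen (overflow 11)
  16÷3 = 5 each, +1 to first 1
Round 2: Fernhollow=12 Greywater=14 Juniper=11 → close Greywater (overflow 6)
  14÷2 = 7 each, +1 to first 0
Round 3: Fernhollow=19 Juniper=18 → close Juniper (overflow 8)
  18÷1 = 18 each, +1 to first 0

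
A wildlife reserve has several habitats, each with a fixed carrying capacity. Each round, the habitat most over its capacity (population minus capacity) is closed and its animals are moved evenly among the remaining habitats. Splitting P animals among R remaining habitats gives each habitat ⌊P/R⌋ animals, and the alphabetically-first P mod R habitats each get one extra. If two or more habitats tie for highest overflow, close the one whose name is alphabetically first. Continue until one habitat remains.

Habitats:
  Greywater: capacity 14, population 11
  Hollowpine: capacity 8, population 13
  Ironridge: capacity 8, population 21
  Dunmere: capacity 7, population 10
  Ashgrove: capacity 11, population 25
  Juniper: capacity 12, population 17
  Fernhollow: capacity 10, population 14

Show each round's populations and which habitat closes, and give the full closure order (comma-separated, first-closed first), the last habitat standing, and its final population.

Closure order: Ashgrove, Ironridge, Hollowpine, Dunmere, Fernhollow, Juniper
Last habitat: Greywater with 111 animals

Round 1: Ashgrove=25 Dunmere=10 Fernhollow=14 Greywater=11 Hollowpine=13 Ironridge=21 Juniper=17 → close Ashgrove (overflow 14)
  25÷6 = 4 each, +1 to first 1
Round 2: Dunmere=15 Fernhollow=18 Greywater=15 Hollowpine=17 Ironridge=25 Juniper=21 → close Ironridge (overflow 17)
  25÷5 = 5 each, +1 to first 0
Round 3: Dunmere=20 Fernhollow=23 Greywater=20 Hollowpine=22 Juniper=26 → close Hollowpine (overflow 14)
  22÷4 = 5 each, +1 to first 2
Round 4: Dunmere=26 Fernhollow=29 Greywater=25 Juniper=31 → close Dunmere (overflow 19)
  26÷3 = 8 each, +1 to first 2
Round 5: Fernhollow=38 Greywater=34 Juniper=39 → close Fernhollow (overflow 28)
  38÷2 = 19 each, +1 to first 0
Round 6: Greywater=53 Juniper=58 → close Juniper (overflow 46)
  58÷1 = 58 each, +1 to first 0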